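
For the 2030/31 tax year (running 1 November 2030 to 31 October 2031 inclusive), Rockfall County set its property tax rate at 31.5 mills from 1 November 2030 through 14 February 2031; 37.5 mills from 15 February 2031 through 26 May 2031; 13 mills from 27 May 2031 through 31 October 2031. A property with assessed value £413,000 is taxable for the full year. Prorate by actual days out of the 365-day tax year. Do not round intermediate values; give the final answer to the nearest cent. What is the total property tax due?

1 November 2030 – 14 February 2031: 106 days at 31.5 mills → £413,000 × 3.15% × 106/365 = £3,778.1014
15 February – 26 May 2031: 101 days at 37.5 mills → £413,000 × 3.75% × 101/365 = £4,285.5822
27 May – 31 October 2031: 158 days at 13 mills → £413,000 × 1.3% × 158/365 = £2,324.1151
Total = £10,387.7986

£10,387.80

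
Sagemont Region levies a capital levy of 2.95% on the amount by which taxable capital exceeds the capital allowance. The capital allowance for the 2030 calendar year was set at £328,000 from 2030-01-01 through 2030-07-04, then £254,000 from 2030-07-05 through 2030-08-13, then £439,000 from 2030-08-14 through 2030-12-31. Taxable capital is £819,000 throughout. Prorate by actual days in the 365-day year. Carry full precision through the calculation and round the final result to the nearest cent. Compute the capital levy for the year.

2030-01-01 to 2030-07-04: 185 days, exemption £328,000 → (£819,000 − £328,000) × 2.95% × 185/365 = £7,341.4589
2030-07-05 to 2030-08-13: 40 days, exemption £254,000 → (£819,000 − £254,000) × 2.95% × 40/365 = £1,826.5753
2030-08-14 to 2030-12-31: 140 days, exemption £439,000 → (£819,000 − £439,000) × 2.95% × 140/365 = £4,299.7260
Total = £13,467.7603

£13,467.76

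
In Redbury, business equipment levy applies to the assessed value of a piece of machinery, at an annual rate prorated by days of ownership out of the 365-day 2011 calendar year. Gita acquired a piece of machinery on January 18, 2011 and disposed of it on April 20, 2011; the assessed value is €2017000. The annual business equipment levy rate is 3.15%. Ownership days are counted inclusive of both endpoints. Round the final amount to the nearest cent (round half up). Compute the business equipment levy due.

Days held (January 18 – April 20, 2011): 93 out of 365
Tax = €2017000 × 3.15% × 93/365 = €16188.4973

€16188.50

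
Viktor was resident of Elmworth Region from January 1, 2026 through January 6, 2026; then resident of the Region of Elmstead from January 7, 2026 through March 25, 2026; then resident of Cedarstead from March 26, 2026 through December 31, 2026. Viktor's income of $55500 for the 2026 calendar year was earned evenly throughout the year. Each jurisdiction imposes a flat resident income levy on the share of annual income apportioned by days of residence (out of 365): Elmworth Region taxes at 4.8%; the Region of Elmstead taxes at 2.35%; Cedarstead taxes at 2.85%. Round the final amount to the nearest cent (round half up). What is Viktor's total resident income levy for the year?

Elmworth Region, January 1 – January 6, 2026: 6 days → $55500 × 4.8% × 6/365 = $43.7918
The Region of Elmstead, January 7 – March 25, 2026: 78 days → $55500 × 2.35% × 78/365 = $278.7164
Cedarstead, March 26 – December 31, 2026: 281 days → $55500 × 2.85% × 281/365 = $1217.7308
Total = $1540.2390

$1540.24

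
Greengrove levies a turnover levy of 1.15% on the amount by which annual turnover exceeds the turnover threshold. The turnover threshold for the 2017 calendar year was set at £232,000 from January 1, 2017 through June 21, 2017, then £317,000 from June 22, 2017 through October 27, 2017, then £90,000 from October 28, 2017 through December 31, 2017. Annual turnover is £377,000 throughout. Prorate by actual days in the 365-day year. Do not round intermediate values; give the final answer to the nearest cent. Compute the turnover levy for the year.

£1,615.51

January 1 – June 21, 2017: 172 days, exemption £232,000 → (£377,000 − £232,000) × 1.15% × 172/365 = £785.7808
June 22 – October 27, 2017: 128 days, exemption £317,000 → (£377,000 − £317,000) × 1.15% × 128/365 = £241.9726
October 28 – December 31, 2017: 65 days, exemption £90,000 → (£377,000 − £90,000) × 1.15% × 65/365 = £587.7603
Total = £1,615.5137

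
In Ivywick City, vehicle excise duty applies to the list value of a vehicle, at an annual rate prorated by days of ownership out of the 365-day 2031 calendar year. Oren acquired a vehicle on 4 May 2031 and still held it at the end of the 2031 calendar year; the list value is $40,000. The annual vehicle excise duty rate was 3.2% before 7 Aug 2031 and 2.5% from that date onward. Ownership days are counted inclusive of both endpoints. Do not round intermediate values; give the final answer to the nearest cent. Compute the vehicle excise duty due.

4 May – 6 Aug 2031: 95 days at 3.2% → $40,000 × 3.2% × 95/365 = $333.1507
7 Aug – 31 Dec 2031: 147 days at 2.5% → $40,000 × 2.5% × 147/365 = $402.7397
Total = $735.8904

$735.89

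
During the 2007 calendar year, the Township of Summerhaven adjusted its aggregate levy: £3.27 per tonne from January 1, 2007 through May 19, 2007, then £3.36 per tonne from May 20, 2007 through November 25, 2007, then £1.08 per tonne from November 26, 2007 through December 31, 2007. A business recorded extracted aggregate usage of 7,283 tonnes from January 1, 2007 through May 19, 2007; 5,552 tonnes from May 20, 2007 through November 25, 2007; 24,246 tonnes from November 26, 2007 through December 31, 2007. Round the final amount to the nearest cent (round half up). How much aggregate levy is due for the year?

January 1 – May 19, 2007: 7,283 tonnes at £3.27/tonne → £23,815.41
May 20 – November 25, 2007: 5,552 tonnes at £3.36/tonne → £18,654.72
November 26 – December 31, 2007: 24,246 tonnes at £1.08/tonne → £26,185.68

£68,655.81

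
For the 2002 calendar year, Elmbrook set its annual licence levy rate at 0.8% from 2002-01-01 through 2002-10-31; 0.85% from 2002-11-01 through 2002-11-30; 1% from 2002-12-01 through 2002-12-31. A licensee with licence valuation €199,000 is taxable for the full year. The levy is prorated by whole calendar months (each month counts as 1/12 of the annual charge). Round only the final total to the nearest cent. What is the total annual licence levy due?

2002-01-01 to 2002-10-31: 10 months at 0.8% → €199,000 × 0.8% × 10/12 = €1,326.6667
2002-11-01 to 2002-11-30: 1 month at 0.85% → €199,000 × 0.85% × 1/12 = €140.9583
2002-12-01 to 2002-12-31: 1 month at 1% → €199,000 × 1% × 1/12 = €165.8333
Total = €1,633.4583

€1,633.46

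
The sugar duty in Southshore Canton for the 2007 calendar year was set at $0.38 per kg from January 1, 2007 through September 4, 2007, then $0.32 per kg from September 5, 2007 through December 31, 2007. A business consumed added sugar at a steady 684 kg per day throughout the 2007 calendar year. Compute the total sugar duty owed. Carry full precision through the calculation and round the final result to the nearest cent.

$90,028.08

January 1 – September 4, 2007: 247 days × 684 kg/day = 168,948 kg at $0.38/kg → $64,200.24
September 5 – December 31, 2007: 118 days × 684 kg/day = 80,712 kg at $0.32/kg → $25,827.84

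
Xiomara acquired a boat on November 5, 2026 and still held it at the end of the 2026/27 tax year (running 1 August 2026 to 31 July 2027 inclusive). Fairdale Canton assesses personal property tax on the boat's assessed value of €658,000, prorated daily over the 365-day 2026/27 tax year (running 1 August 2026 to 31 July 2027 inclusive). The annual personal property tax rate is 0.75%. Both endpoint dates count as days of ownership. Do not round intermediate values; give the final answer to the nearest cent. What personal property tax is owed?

Days held (November 5, 2026 – July 31, 2027): 269 out of 365
Tax = €658,000 × 0.75% × 269/365 = €3,637.0274

€3,637.03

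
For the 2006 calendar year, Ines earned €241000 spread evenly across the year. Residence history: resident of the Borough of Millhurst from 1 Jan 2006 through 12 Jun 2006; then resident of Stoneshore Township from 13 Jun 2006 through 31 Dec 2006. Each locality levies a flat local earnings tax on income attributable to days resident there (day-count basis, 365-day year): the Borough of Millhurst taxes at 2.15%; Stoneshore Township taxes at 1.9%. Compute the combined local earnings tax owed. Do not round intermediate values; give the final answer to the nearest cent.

The Borough of Millhurst, 1 Jan – 12 Jun 2006: 163 days → €241000 × 2.15% × 163/365 = €2313.9301
Stoneshore Township, 13 Jun – 31 Dec 2006: 202 days → €241000 × 1.9% × 202/365 = €2534.1315
Total = €4848.0616

€4848.06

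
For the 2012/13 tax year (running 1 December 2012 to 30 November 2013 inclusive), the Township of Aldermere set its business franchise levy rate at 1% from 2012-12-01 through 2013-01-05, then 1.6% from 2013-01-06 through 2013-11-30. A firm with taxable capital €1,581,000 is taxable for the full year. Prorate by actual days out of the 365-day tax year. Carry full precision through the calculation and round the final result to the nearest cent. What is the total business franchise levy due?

€24,360.39

2012-12-01 to 2013-01-05: 36 days at 1% → €1,581,000 × 1% × 36/365 = €1,559.3425
2013-01-06 to 2013-11-30: 329 days at 1.6% → €1,581,000 × 1.6% × 329/365 = €22,801.0521
Total = €24,360.3945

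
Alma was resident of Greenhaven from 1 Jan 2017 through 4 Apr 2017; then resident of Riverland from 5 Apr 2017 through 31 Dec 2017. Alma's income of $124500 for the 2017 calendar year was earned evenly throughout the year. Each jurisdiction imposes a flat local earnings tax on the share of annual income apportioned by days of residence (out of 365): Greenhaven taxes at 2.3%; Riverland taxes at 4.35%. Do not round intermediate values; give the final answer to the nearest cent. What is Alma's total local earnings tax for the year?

$4758.46

Greenhaven, 1 Jan – 4 Apr 2017: 94 days → $124500 × 2.3% × 94/365 = $737.4493
Riverland, 5 Apr – 31 Dec 2017: 271 days → $124500 × 4.35% × 271/365 = $4021.0089
Total = $4758.4582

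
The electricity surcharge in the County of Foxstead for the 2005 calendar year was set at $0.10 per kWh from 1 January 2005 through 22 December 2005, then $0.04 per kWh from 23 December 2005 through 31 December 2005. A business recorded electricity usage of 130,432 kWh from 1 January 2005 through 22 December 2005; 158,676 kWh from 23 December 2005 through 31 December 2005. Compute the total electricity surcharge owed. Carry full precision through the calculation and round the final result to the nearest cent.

$19,390.24

1 January – 22 December 2005: 130,432 kWh at $0.10/kWh → $13,043.20
23 December – 31 December 2005: 158,676 kWh at $0.04/kWh → $6,347.04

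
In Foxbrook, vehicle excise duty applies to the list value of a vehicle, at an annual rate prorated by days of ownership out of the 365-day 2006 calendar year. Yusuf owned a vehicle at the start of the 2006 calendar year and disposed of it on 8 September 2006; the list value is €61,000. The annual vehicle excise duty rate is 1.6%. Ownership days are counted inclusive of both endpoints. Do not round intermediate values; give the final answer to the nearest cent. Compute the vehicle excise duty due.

Days held (1 January – 8 September 2006): 251 out of 365
Tax = €61,000 × 1.6% × 251/365 = €671.1671

€671.17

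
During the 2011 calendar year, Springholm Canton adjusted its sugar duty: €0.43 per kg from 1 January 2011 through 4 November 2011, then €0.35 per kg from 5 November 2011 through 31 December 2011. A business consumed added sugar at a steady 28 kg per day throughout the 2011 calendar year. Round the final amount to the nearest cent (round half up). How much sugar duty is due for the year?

1 January – 4 November 2011: 308 days × 28 kg/day = 8,624 kg at €0.43/kg → €3,708.32
5 November – 31 December 2011: 57 days × 28 kg/day = 1,596 kg at €0.35/kg → €558.60

€4,266.92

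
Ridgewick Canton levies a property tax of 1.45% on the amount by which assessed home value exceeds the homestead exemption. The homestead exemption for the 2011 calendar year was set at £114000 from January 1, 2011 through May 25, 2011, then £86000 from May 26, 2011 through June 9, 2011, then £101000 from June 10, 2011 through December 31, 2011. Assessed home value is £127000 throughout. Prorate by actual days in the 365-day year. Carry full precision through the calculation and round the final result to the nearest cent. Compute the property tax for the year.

January 1 – May 25, 2011: 145 days, exemption £114000 → (£127000 − £114000) × 1.45% × 145/365 = £74.8836
May 26 – June 9, 2011: 15 days, exemption £86000 → (£127000 − £86000) × 1.45% × 15/365 = £24.4315
June 10 – December 31, 2011: 205 days, exemption £101000 → (£127000 − £101000) × 1.45% × 205/365 = £211.7397
Total = £311.0548

£311.05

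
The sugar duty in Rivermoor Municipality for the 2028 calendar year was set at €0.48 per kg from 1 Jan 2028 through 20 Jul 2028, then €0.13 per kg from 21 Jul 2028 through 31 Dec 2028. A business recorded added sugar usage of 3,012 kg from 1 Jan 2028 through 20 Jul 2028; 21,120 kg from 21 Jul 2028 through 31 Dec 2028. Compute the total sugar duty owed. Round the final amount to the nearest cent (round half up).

€4,191.36

1 Jan – 20 Jul 2028: 3,012 kg at €0.48/kg → €1,445.76
21 Jul – 31 Dec 2028: 21,120 kg at €0.13/kg → €2,745.60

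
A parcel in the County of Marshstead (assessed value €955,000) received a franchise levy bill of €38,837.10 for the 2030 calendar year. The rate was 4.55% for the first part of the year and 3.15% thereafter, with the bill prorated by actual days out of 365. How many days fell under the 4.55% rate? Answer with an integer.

Let d = days at the first rate; then 365 − d days at the second rate.
€955,000 × [4.55%·d + 3.15%·(365−d)] / 365 = €38,837.10
Solving gives d = 239, so the new rate took effect on 28 August 2030.

239 days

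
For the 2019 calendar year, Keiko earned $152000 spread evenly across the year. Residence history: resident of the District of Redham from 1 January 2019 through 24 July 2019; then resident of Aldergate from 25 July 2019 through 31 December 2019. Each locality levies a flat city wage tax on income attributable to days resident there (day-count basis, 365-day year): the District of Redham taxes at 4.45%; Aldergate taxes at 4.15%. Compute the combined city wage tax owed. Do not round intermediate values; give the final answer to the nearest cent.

$6564.11

The District of Redham, 1 January – 24 July 2019: 205 days → $152000 × 4.45% × 205/365 = $3798.9589
Aldergate, 25 July – 31 December 2019: 160 days → $152000 × 4.15% × 160/365 = $2765.1507
Total = $6564.1096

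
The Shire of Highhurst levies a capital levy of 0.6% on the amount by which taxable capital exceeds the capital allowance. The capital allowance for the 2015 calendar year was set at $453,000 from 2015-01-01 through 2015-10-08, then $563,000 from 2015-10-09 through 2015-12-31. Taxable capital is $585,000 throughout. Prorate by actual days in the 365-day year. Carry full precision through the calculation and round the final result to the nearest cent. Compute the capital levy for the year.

2015-01-01 to 2015-10-08: 281 days, exemption $453,000 → ($585,000 − $453,000) × 0.6% × 281/365 = $609.7315
2015-10-09 to 2015-12-31: 84 days, exemption $563,000 → ($585,000 − $563,000) × 0.6% × 84/365 = $30.3781
Total = $640.1096

$640.11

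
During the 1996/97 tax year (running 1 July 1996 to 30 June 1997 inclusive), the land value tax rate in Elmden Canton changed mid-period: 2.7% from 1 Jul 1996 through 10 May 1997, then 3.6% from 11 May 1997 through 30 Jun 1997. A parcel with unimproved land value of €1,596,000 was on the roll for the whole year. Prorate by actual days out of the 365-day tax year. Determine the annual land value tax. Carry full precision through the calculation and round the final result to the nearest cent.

€45,099.02

1 Jul 1996 – 10 May 1997: 314 days at 2.7% → €1,596,000 × 2.7% × 314/365 = €37,070.9260
11 May – 30 Jun 1997: 51 days at 3.6% → €1,596,000 × 3.6% × 51/365 = €8,028.0986
Total = €45,099.0247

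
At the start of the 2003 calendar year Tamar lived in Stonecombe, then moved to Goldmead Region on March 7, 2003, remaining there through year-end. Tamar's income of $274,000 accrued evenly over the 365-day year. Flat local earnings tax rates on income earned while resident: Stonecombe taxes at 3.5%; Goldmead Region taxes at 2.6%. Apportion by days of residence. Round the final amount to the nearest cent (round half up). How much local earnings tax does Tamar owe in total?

Stonecombe, January 1 – March 6, 2003: 65 days → $274,000 × 3.5% × 65/365 = $1,707.8082
Goldmead Region, March 7 – December 31, 2003: 300 days → $274,000 × 2.6% × 300/365 = $5,855.3425
Total = $7,563.1507

$7,563.15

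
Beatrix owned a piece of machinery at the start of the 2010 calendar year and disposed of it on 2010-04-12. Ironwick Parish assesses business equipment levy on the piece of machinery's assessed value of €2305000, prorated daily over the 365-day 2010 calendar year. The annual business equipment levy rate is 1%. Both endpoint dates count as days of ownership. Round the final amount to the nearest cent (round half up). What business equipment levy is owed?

Days held (2010-01-01 to 2010-04-12): 102 out of 365
Tax = €2305000 × 1% × 102/365 = €6441.3699

€6441.37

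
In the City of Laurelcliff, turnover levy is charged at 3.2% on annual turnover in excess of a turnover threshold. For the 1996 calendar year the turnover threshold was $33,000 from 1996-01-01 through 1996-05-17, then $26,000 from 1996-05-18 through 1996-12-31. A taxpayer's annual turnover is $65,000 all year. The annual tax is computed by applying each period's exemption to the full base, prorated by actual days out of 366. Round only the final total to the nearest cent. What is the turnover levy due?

1996-01-01 to 1996-05-17: 138 days, exemption $33,000 → ($65,000 − $33,000) × 3.2% × 138/366 = $386.0984
1996-05-18 to 1996-12-31: 228 days, exemption $26,000 → ($65,000 − $26,000) × 3.2% × 228/366 = $777.4426
Total = $1,163.5410

$1,163.54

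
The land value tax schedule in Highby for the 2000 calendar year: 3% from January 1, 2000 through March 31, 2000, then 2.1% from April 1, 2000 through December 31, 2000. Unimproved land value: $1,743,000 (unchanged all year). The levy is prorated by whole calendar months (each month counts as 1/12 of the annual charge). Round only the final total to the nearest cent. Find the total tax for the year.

$40,524.75

January 1 – March 31, 2000: 3 months at 3% → $1,743,000 × 3% × 3/12 = $13,072.5000
April 1 – December 31, 2000: 9 months at 2.1% → $1,743,000 × 2.1% × 9/12 = $27,452.2500
Total = $40,524.7500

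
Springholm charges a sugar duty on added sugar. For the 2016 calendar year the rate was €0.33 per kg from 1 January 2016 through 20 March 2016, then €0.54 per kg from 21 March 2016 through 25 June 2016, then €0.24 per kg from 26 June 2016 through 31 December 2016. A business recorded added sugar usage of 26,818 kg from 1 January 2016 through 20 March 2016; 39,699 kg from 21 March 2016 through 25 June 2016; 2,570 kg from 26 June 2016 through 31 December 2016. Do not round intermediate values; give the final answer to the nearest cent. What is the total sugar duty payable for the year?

1 January – 20 March 2016: 26,818 kg at €0.33/kg → €8,849.94
21 March – 25 June 2016: 39,699 kg at €0.54/kg → €21,437.46
26 June – 31 December 2016: 2,570 kg at €0.24/kg → €616.80

€30,904.20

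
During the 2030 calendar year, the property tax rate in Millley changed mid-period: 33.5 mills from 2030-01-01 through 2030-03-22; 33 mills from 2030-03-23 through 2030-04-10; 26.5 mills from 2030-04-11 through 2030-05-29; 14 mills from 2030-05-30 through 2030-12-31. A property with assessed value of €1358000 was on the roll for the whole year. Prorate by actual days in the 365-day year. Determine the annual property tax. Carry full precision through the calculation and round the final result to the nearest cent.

€28510.56

2030-01-01 to 2030-03-22: 81 days at 33.5 mills → €1358000 × 3.35% × 81/365 = €10095.7068
2030-03-23 to 2030-04-10: 19 days at 33 mills → €1358000 × 3.3% × 19/365 = €2332.7836
2030-04-11 to 2030-05-29: 49 days at 26.5 mills → €1358000 × 2.65% × 49/365 = €4831.1315
2030-05-30 to 2030-12-31: 216 days at 14 mills → €1358000 × 1.4% × 216/365 = €11250.9370
Total = €28510.5589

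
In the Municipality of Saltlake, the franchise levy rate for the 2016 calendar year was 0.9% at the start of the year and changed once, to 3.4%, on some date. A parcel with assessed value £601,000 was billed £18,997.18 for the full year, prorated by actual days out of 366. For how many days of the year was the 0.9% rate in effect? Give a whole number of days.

35 days

Let d = days at the first rate; then 366 − d days at the second rate.
£601,000 × [0.9%·d + 3.4%·(366−d)] / 366 = £18,997.18
Solving gives d = 35, so the new rate took effect on 5 Feb 2016.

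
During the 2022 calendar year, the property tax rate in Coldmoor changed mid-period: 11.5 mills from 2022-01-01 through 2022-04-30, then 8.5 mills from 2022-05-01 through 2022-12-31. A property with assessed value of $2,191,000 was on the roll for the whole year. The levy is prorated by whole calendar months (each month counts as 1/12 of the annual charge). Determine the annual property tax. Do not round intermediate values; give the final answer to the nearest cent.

2022-01-01 to 2022-04-30: 4 months at 11.5 mills → $2,191,000 × 1.15% × 4/12 = $8,398.8333
2022-05-01 to 2022-12-31: 8 months at 8.5 mills → $2,191,000 × 0.85% × 8/12 = $12,415.6667
Total = $20,814.5000

$20,814.50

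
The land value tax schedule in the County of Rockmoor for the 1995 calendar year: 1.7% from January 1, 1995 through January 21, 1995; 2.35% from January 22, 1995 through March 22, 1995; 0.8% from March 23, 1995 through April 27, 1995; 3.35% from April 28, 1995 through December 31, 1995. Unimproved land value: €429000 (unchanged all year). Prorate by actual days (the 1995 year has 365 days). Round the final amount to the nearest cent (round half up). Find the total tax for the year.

January 1 – January 21, 1995: 21 days at 1.7% → €429000 × 1.7% × 21/365 = €419.5973
January 22 – March 22, 1995: 60 days at 2.35% → €429000 × 2.35% × 60/365 = €1657.2329
March 23 – April 27, 1995: 36 days at 0.8% → €429000 × 0.8% × 36/365 = €338.4986
April 28 – December 31, 1995: 248 days at 3.35% → €429000 × 3.35% × 248/365 = €9764.7452
Total = €12180.0740

€12180.07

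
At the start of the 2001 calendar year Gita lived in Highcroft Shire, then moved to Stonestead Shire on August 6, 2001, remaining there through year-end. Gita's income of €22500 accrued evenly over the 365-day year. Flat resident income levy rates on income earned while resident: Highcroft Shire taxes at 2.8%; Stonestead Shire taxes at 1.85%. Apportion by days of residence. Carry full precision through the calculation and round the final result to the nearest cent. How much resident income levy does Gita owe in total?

€543.33

Highcroft Shire, January 1 – August 5, 2001: 217 days → €22500 × 2.8% × 217/365 = €374.5479
Stonestead Shire, August 6 – December 31, 2001: 148 days → €22500 × 1.85% × 148/365 = €168.7808
Total = €543.3288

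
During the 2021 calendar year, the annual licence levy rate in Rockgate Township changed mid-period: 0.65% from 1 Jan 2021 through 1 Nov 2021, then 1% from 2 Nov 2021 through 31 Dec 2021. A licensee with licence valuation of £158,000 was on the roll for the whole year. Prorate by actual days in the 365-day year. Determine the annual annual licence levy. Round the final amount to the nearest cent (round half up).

£1,117.90

1 Jan – 1 Nov 2021: 305 days at 0.65% → £158,000 × 0.65% × 305/365 = £858.1781
2 Nov – 31 Dec 2021: 60 days at 1% → £158,000 × 1% × 60/365 = £259.7260
Total = £1,117.9041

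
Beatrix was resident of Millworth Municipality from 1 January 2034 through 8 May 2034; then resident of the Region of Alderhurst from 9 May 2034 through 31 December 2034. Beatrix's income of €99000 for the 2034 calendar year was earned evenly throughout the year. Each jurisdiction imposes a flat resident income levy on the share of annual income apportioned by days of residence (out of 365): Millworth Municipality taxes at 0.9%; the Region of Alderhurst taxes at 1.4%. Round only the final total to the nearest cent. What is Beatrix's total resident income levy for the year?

Millworth Municipality, 1 January – 8 May 2034: 128 days → €99000 × 0.9% × 128/365 = €312.4603
The Region of Alderhurst, 9 May – 31 December 2034: 237 days → €99000 × 1.4% × 237/365 = €899.9507
Total = €1212.4110

€1212.41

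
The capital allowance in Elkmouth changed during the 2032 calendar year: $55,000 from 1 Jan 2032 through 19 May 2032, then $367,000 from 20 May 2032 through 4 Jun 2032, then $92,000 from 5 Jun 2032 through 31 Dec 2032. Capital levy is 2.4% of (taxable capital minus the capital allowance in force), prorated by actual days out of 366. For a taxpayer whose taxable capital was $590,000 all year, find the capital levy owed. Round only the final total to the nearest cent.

1 Jan – 19 May 2032: 140 days, exemption $55,000 → ($590,000 − $55,000) × 2.4% × 140/366 = $4,911.4754
20 May – 4 Jun 2032: 16 days, exemption $367,000 → ($590,000 − $367,000) × 2.4% × 16/366 = $233.9672
5 Jun – 31 Dec 2032: 210 days, exemption $92,000 → ($590,000 − $92,000) × 2.4% × 210/366 = $6,857.7049
Total = $12,003.1475

$12,003.15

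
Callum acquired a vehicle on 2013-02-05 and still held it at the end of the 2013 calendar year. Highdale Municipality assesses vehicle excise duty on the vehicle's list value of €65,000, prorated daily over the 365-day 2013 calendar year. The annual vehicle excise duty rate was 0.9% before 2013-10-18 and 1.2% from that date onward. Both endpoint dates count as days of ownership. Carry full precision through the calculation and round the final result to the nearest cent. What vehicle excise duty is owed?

2013-02-05 to 2013-10-17: 255 days at 0.9% → €65,000 × 0.9% × 255/365 = €408.6986
2013-10-18 to 2013-12-31: 75 days at 1.2% → €65,000 × 1.2% × 75/365 = €160.2740
Total = €568.9726

€568.97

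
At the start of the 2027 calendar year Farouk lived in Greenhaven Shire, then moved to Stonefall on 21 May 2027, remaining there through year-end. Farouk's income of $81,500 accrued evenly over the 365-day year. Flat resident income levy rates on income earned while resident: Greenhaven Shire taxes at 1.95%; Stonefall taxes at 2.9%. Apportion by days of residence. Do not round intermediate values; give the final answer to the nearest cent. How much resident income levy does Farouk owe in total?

Greenhaven Shire, 1 January – 20 May 2027: 140 days → $81,500 × 1.95% × 140/365 = $609.5753
Stonefall, 21 May – 31 December 2027: 225 days → $81,500 × 2.9% × 225/365 = $1,456.9521
Total = $2,066.5274

$2,066.53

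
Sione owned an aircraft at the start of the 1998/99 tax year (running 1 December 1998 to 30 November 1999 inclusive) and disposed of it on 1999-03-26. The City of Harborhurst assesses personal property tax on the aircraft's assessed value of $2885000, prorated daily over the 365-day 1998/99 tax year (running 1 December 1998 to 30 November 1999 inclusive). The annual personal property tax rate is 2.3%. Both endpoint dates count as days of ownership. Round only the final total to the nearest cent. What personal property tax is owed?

$21088.16

Days held (1998-12-01 to 1999-03-26): 116 out of 365
Tax = $2885000 × 2.3% × 116/365 = $21088.1644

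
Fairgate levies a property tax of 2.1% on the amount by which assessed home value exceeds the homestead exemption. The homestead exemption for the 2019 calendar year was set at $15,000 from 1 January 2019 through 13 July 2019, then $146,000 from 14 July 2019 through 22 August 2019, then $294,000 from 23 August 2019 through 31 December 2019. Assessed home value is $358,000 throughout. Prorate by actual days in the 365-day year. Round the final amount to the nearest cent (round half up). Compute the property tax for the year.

1 January – 13 July 2019: 194 days, exemption $15,000 → ($358,000 − $15,000) × 2.1% × 194/365 = $3,828.4438
14 July – 22 August 2019: 40 days, exemption $146,000 → ($358,000 − $146,000) × 2.1% × 40/365 = $487.8904
23 August – 31 December 2019: 131 days, exemption $294,000 → ($358,000 − $294,000) × 2.1% × 131/365 = $482.3671
Total = $4,798.7014

$4,798.70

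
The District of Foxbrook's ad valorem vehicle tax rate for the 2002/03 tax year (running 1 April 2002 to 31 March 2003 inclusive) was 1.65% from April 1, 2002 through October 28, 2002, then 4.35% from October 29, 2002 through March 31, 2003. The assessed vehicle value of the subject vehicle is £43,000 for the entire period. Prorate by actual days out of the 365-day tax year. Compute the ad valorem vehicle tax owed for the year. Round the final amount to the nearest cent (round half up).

April 1 – October 28, 2002: 211 days at 1.65% → £43,000 × 1.65% × 211/365 = £410.1493
October 29, 2002 – March 31, 2003: 154 days at 4.35% → £43,000 × 4.35% × 154/365 = £789.1973
Total = £1,199.3466

£1,199.35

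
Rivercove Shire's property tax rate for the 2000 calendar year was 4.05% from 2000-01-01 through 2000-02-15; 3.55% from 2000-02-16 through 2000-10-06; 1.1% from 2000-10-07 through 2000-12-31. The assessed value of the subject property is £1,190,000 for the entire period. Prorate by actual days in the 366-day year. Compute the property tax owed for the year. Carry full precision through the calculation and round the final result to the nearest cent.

2000-01-01 to 2000-02-15: 46 days at 4.05% → £1,190,000 × 4.05% × 46/366 = £6,057.2951
2000-02-16 to 2000-10-06: 234 days at 3.55% → £1,190,000 × 3.55% × 234/366 = £27,009.0984
2000-10-07 to 2000-12-31: 86 days at 1.1% → £1,190,000 × 1.1% × 86/366 = £3,075.7923
Total = £36,142.1858

£36,142.19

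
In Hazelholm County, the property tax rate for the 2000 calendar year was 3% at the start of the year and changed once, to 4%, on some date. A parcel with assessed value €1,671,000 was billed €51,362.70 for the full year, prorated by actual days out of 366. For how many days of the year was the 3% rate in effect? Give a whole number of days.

339 days

Let d = days at the first rate; then 366 − d days at the second rate.
€1,671,000 × [3%·d + 4%·(366−d)] / 366 = €51,362.70
Solving gives d = 339, so the new rate took effect on 5 Dec 2000.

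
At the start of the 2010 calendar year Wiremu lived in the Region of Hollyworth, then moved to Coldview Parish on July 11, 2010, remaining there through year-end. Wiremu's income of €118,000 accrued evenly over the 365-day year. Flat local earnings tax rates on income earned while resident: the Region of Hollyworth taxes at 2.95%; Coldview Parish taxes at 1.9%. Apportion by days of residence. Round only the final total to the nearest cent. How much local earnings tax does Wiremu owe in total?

The Region of Hollyworth, January 1 – July 10, 2010: 191 days → €118,000 × 2.95% × 191/365 = €1,821.5644
Coldview Parish, July 11 – December 31, 2010: 174 days → €118,000 × 1.9% × 174/365 = €1,068.7890
Total = €2,890.3534

€2,890.35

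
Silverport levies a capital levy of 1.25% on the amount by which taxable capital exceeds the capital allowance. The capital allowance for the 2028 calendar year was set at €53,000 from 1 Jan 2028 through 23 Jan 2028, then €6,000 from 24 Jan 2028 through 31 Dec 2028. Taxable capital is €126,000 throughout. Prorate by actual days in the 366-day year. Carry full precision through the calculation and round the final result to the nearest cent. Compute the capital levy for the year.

€1,463.08

1 Jan – 23 Jan 2028: 23 days, exemption €53,000 → (€126,000 − €53,000) × 1.25% × 23/366 = €57.3429
24 Jan – 31 Dec 2028: 343 days, exemption €6,000 → (€126,000 − €6,000) × 1.25% × 343/366 = €1,405.7377
Total = €1,463.0806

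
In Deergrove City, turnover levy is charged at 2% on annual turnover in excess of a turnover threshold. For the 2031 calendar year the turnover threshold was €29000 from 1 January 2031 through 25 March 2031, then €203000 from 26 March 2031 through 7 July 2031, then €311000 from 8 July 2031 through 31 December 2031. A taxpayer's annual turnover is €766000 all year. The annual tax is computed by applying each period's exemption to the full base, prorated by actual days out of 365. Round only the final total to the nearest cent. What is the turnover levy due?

1 January – 25 March 2031: 84 days, exemption €29000 → (€766000 − €29000) × 2% × 84/365 = €3392.2192
26 March – 7 July 2031: 104 days, exemption €203000 → (€766000 − €203000) × 2% × 104/365 = €3208.3288
8 July – 31 December 2031: 177 days, exemption €311000 → (€766000 − €311000) × 2% × 177/365 = €4412.8767
Total = €11013.4247

€11013.42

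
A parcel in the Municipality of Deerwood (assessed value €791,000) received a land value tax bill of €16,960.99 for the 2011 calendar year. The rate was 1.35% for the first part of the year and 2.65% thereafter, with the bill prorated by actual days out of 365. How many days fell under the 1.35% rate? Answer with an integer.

Let d = days at the first rate; then 365 − d days at the second rate.
€791,000 × [1.35%·d + 2.65%·(365−d)] / 365 = €16,960.99
Solving gives d = 142, so the new rate took effect on 23 May 2011.

142 days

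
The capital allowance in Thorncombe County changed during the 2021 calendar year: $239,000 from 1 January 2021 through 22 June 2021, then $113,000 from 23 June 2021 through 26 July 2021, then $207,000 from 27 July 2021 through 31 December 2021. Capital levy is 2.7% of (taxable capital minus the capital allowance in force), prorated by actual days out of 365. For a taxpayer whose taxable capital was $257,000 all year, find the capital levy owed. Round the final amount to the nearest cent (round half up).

1 January – 22 June 2021: 173 days, exemption $239,000 → ($257,000 − $239,000) × 2.7% × 173/365 = $230.3507
23 June – 26 July 2021: 34 days, exemption $113,000 → ($257,000 − $113,000) × 2.7% × 34/365 = $362.1699
27 July – 31 December 2021: 158 days, exemption $207,000 → ($257,000 − $207,000) × 2.7% × 158/365 = $584.3836
Total = $1,176.9041

$1,176.90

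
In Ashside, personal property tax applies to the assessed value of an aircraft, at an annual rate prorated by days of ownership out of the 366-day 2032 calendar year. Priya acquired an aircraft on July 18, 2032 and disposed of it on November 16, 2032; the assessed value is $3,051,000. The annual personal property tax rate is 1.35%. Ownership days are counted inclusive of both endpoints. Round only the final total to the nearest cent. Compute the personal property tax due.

$13,729.50

Days held (July 18 – November 16, 2032): 122 out of 366
Tax = $3,051,000 × 1.35% × 122/366 = $13,729.5000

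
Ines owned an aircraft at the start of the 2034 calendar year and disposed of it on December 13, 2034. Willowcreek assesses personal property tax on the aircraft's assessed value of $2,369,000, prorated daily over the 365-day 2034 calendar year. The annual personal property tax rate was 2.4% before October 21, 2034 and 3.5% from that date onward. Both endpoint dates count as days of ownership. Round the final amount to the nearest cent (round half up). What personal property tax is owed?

$57,907.45

January 1 – October 20, 2034: 293 days at 2.4% → $2,369,000 × 2.4% × 293/365 = $45,640.5699
October 21 – December 13, 2034: 54 days at 3.5% → $2,369,000 × 3.5% × 54/365 = $12,266.8767
Total = $57,907.4466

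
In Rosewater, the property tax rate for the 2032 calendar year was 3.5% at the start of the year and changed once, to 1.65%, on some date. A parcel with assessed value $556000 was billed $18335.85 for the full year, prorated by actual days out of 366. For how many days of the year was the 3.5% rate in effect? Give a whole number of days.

326 days

Let d = days at the first rate; then 366 − d days at the second rate.
$556000 × [3.5%·d + 1.65%·(366−d)] / 366 = $18335.85
Solving gives d = 326, so the new rate took effect on 22 November 2032.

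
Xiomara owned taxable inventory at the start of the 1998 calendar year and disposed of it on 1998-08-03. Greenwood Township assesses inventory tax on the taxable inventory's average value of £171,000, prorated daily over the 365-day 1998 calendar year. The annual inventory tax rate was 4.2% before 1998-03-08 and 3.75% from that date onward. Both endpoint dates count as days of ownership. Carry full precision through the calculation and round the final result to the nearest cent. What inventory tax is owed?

1998-01-01 to 1998-03-07: 66 days at 4.2% → £171,000 × 4.2% × 66/365 = £1,298.6630
1998-03-08 to 1998-08-03: 149 days at 3.75% → £171,000 × 3.75% × 149/365 = £2,617.7055
Total = £3,916.3685

£3,916.37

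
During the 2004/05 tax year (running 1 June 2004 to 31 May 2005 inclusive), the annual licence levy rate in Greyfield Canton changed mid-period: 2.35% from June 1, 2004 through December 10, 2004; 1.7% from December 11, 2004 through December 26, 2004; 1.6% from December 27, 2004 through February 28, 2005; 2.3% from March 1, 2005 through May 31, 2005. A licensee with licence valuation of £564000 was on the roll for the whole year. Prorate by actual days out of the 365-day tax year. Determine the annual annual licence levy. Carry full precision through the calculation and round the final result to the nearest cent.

£12280.52

June 1 – December 10, 2004: 193 days at 2.35% → £564000 × 2.35% × 193/365 = £7008.2795
December 11 – December 26, 2004: 16 days at 1.7% → £564000 × 1.7% × 16/365 = £420.2959
December 27, 2004 – February 28, 2005: 64 days at 1.6% → £564000 × 1.6% × 64/365 = £1582.2904
March 1 – May 31, 2005: 92 days at 2.3% → £564000 × 2.3% × 92/365 = £3269.6548
Total = £12280.5205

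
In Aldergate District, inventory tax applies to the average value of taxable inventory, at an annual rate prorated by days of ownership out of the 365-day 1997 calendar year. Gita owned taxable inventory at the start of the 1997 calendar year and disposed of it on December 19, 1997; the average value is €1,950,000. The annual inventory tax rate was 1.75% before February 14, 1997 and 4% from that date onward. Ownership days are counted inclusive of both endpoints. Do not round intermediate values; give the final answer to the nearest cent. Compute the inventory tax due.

January 1 – February 13, 1997: 44 days at 1.75% → €1,950,000 × 1.75% × 44/365 = €4,113.6986
February 14 – December 19, 1997: 309 days at 4% → €1,950,000 × 4% × 309/365 = €66,032.8767
Total = €70,146.5753

€70,146.58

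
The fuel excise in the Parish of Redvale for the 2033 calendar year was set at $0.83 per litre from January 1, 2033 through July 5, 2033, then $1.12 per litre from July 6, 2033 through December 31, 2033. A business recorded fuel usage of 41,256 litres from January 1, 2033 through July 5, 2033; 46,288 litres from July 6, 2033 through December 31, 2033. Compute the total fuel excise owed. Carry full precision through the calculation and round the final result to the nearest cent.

January 1 – July 5, 2033: 41,256 litres at $0.83/litre → $34,242.48
July 6 – December 31, 2033: 46,288 litres at $1.12/litre → $51,842.56

$86,085.04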